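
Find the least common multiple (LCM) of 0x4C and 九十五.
Convert 0x4C (hexadecimal) → 4×16 + 12 = 76 (decimal)
Convert 九十五 (Chinese numeral) → 9×10 + 5 = 95 (decimal)
Compute lcm(76, 95) = 380
380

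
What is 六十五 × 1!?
Convert 六十五 (Chinese numeral) → 6×10 + 5 = 65 (decimal)
Convert 1! (factorial) → 1 (decimal)
Compute 65 × 1 = 65
65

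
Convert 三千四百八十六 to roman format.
Convert 三千四百八十六 (Chinese numeral) → 3×1000 + 4×100 + 8×10 + 6 = 3486 (decimal)
Convert 3486 (decimal) → 3486 = 1000 + 1000 + 1000 + 400 + 50 + 10 + 10 + 10 + 5 + 1 → MMMCDLXXXVI (Roman numeral)
MMMCDLXXXVI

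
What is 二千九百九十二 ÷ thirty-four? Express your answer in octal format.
Convert 二千九百九十二 (Chinese numeral) → 2×1000 + 9×100 + 9×10 + 2 = 2992 (decimal)
Convert thirty-four (English words) → 34 (decimal)
Compute 2992 ÷ 34 = 88
Convert 88 (decimal) → 88 = 1×64 + 3×8 → 0o130 (octal)
0o130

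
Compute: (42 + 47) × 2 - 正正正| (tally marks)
Convert 正正正| (tally marks) → 5 + 5 + 5 + 1 = 16 (decimal)
Expression in decimal: (42 + 47) × 2 - 16
Parentheses first: 42 + 47 = 89
Multiply: 89 × 2 = 178
Subtract: 178 - 16 = 162
162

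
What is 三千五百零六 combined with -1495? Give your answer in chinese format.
Convert 三千五百零六 (Chinese numeral) → 3×1000 + 5×100 + 6 = 3506 (decimal)
Compute 3506 + -1495 = 2011
Convert 2011 (decimal) → 2011 = 2×1000 + 1×10 + 1 → 二千零一十一 (Chinese numeral)
二千零一十一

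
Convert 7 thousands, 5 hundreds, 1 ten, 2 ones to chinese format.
Convert 7 thousands, 5 hundreds, 1 ten, 2 ones (place-value notation) → 7×1000 + 5×100 + 1×10 + 2 = 7512 (decimal)
Convert 7512 (decimal) → 7512 = 7×1000 + 5×100 + 1×10 + 2 → 七千五百一十二 (Chinese numeral)
七千五百一十二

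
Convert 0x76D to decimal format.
Convert 0x76D (hexadecimal) → 7×256 + 6×16 + 13 = 1901 (decimal)
1901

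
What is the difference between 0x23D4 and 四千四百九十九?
Convert 0x23D4 (hexadecimal) → 2×4096 + 3×256 + 13×16 + 4 = 9172 (decimal)
Convert 四千四百九十九 (Chinese numeral) → 4×1000 + 4×100 + 9×10 + 9 = 4499 (decimal)
Difference: |9172 - 4499| = 4673
4673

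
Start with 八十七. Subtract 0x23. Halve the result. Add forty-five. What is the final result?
Convert 八十七 (Chinese numeral) → 8×10 + 7 = 87 (decimal)
Start: 87
Convert 0x23 (hexadecimal) → 2×16 + 3 = 35 (decimal)
87 - 35 = 52
52 ÷ 2 = 26
Convert forty-five (English words) → 45 (decimal)
26 + 45 = 71
71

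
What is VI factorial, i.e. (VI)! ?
Convert VI (Roman numeral) → 5 + 1 = 6 (decimal)
Compute 6! = 720
720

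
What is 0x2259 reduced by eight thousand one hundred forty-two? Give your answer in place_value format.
Convert 0x2259 (hexadecimal) → 2×4096 + 2×256 + 5×16 + 9 = 8793 (decimal)
Convert eight thousand one hundred forty-two (English words) → 8×1000 + 1×100 + 42 = 8142 (decimal)
Compute 8793 - 8142 = 651
Convert 651 (decimal) → 651 = 6×100 + 5×10 + 1 → 6 hundreds, 5 tens, 1 one (place-value notation)
6 hundreds, 5 tens, 1 one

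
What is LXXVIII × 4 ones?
Convert LXXVIII (Roman numeral) → 50 + 10 + 10 + 5 + 1 + 1 + 1 = 78 (decimal)
Convert 4 ones (place-value notation) → 4 (decimal)
Compute 78 × 4 = 312
312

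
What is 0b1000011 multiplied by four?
Convert 0b1000011 (binary) → 64 + 2 + 1 = 67 (decimal)
Convert four (English words) → 4 (decimal)
Compute 67 × 4 = 268
268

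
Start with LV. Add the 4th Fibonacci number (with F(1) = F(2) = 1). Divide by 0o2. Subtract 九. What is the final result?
Convert LV (Roman numeral) → 50 + 5 = 55 (decimal)
Start: 55
Convert the 4th Fibonacci number (with F(1) = F(2) = 1) (Fibonacci index) → 1, 1, 2, 3 → 3 (decimal)
55 + 3 = 58
Convert 0o2 (octal) → 2 (decimal)
58 ÷ 2 = 29
Convert 九 (Chinese numeral) → 9 (decimal)
29 - 9 = 20
20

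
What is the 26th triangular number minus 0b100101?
The 26th triangular number = 26×27/2 = 351
Convert 0b100101 (binary) → 32 + 4 + 1 = 37 (decimal)
Compute 351 - 37 = 314
314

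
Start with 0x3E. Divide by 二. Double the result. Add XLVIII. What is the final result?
Convert 0x3E (hexadecimal) → 3×16 + 14 = 62 (decimal)
Start: 62
Convert 二 (Chinese numeral) → 2 (decimal)
62 ÷ 2 = 31
31 × 2 = 62
Convert XLVIII (Roman numeral) → 40 + 5 + 1 + 1 + 1 = 48 (decimal)
62 + 48 = 110
110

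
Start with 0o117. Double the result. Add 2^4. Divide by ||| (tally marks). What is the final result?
Convert 0o117 (octal) → 1×64 + 1×8 + 7 = 79 (decimal)
Start: 79
79 × 2 = 158
Convert 2^4 (power) → 16 (decimal)
158 + 16 = 174
Convert ||| (tally marks) → 3 (decimal)
174 ÷ 3 = 58
58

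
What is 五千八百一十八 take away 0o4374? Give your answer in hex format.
Convert 五千八百一十八 (Chinese numeral) → 5×1000 + 8×100 + 1×10 + 8 = 5818 (decimal)
Convert 0o4374 (octal) → 4×512 + 3×64 + 7×8 + 4 = 2300 (decimal)
Compute 5818 - 2300 = 3518
Convert 3518 (decimal) → 3518 = 13×256 + 11×16 + 14 → 0xDBE (hexadecimal)
0xDBE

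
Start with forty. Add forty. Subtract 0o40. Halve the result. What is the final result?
Convert forty (English words) → 40 (decimal)
Start: 40
Convert forty (English words) → 40 (decimal)
40 + 40 = 80
Convert 0o40 (octal) → 4×8 = 32 (decimal)
80 - 32 = 48
48 ÷ 2 = 24
24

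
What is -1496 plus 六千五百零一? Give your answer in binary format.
Convert 六千五百零一 (Chinese numeral) → 6×1000 + 5×100 + 1 = 6501 (decimal)
Compute -1496 + 6501 = 5005
Convert 5005 (decimal) → 5005 = 4096 + 512 + 256 + 128 + 8 + 4 + 1 → 0b1001110001101 (binary)
0b1001110001101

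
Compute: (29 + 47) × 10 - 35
Parentheses first: 29 + 47 = 76
Multiply: 76 × 10 = 760
Subtract: 760 - 35 = 725
725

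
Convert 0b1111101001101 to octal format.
Convert 0b1111101001101 (binary) → 4096 + 2048 + 1024 + 512 + 256 + 64 + 8 + 4 + 1 = 8013 (decimal)
Convert 8013 (decimal) → 8013 = 1×4096 + 7×512 + 5×64 + 1×8 + 5 → 0o17515 (octal)
0o17515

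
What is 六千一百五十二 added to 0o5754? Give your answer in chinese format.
Convert 六千一百五十二 (Chinese numeral) → 6×1000 + 1×100 + 5×10 + 2 = 6152 (decimal)
Convert 0o5754 (octal) → 5×512 + 7×64 + 5×8 + 4 = 3052 (decimal)
Compute 6152 + 3052 = 9204
Convert 9204 (decimal) → 9204 = 9×1000 + 2×100 + 4 → 九千二百零四 (Chinese numeral)
九千二百零四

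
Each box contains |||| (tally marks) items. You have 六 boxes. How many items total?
Convert |||| (tally marks) → 4 (decimal)
Convert 六 (Chinese numeral) → 6 (decimal)
Compute 4 × 6 = 24
24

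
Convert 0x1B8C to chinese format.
Convert 0x1B8C (hexadecimal) → 1×4096 + 11×256 + 8×16 + 12 = 7052 (decimal)
Convert 7052 (decimal) → 7052 = 7×1000 + 5×10 + 2 → 七千零五十二 (Chinese numeral)
七千零五十二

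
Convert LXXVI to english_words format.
Convert LXXVI (Roman numeral) → 50 + 10 + 10 + 5 + 1 = 76 (decimal)
Convert 76 (decimal) → seventy-six (English words)
seventy-six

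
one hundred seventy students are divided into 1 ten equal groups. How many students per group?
Convert one hundred seventy (English words) → 1×100 + 70 = 170 (decimal)
Convert 1 ten (place-value notation) → 1×10 = 10 (decimal)
Compute 170 ÷ 10 = 17
17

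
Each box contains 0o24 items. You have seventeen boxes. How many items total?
Convert 0o24 (octal) → 2×8 + 4 = 20 (decimal)
Convert seventeen (English words) → 17 (decimal)
Compute 20 × 17 = 340
340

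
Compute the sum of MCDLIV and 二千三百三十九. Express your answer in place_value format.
Convert MCDLIV (Roman numeral) → 1000 + 400 + 50 + 4 = 1454 (decimal)
Convert 二千三百三十九 (Chinese numeral) → 2×1000 + 3×100 + 3×10 + 9 = 2339 (decimal)
Compute 1454 + 2339 = 3793
Convert 3793 (decimal) → 3793 = 3×1000 + 7×100 + 9×10 + 3 → 3 thousands, 7 hundreds, 9 tens, 3 ones (place-value notation)
3 thousands, 7 hundreds, 9 tens, 3 ones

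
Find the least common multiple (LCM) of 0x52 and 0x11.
Convert 0x52 (hexadecimal) → 5×16 + 2 = 82 (decimal)
Convert 0x11 (hexadecimal) → 1×16 + 1 = 17 (decimal)
Compute lcm(82, 17) = 1394
1394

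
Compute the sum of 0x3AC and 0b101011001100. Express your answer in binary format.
Convert 0x3AC (hexadecimal) → 3×256 + 10×16 + 12 = 940 (decimal)
Convert 0b101011001100 (binary) → 2048 + 512 + 128 + 64 + 8 + 4 = 2764 (decimal)
Compute 940 + 2764 = 3704
Convert 3704 (decimal) → 3704 = 2048 + 1024 + 512 + 64 + 32 + 16 + 8 → 0b111001111000 (binary)
0b111001111000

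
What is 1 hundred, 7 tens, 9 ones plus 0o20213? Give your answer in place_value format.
Convert 1 hundred, 7 tens, 9 ones (place-value notation) → 1×100 + 7×10 + 9 = 179 (decimal)
Convert 0o20213 (octal) → 2×4096 + 2×64 + 1×8 + 3 = 8331 (decimal)
Compute 179 + 8331 = 8510
Convert 8510 (decimal) → 8510 = 8×1000 + 5×100 + 1×10 → 8 thousands, 5 hundreds, 1 ten (place-value notation)
8 thousands, 5 hundreds, 1 ten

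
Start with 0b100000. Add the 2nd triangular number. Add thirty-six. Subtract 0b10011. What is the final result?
Convert 0b100000 (binary) → 32 (decimal)
Start: 32
Convert the 2nd triangular number (triangular index) → 2×3/2 = 3 (decimal)
32 + 3 = 35
Convert thirty-six (English words) → 36 (decimal)
35 + 36 = 71
Convert 0b10011 (binary) → 16 + 2 + 1 = 19 (decimal)
71 - 19 = 52
52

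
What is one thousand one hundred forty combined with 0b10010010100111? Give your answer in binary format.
Convert one thousand one hundred forty (English words) → 1×1000 + 1×100 + 40 = 1140 (decimal)
Convert 0b10010010100111 (binary) → 8192 + 1024 + 128 + 32 + 4 + 2 + 1 = 9383 (decimal)
Compute 1140 + 9383 = 10523
Convert 10523 (decimal) → 10523 = 8192 + 2048 + 256 + 16 + 8 + 2 + 1 → 0b10100100011011 (binary)
0b10100100011011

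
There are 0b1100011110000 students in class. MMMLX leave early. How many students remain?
Convert 0b1100011110000 (binary) → 4096 + 2048 + 128 + 64 + 32 + 16 = 6384 (decimal)
Convert MMMLX (Roman numeral) → 1000 + 1000 + 1000 + 50 + 10 = 3060 (decimal)
Compute 6384 - 3060 = 3324
3324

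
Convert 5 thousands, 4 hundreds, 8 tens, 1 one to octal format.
Convert 5 thousands, 4 hundreds, 8 tens, 1 one (place-value notation) → 5×1000 + 4×100 + 8×10 + 1 = 5481 (decimal)
Convert 5481 (decimal) → 5481 = 1×4096 + 2×512 + 5×64 + 5×8 + 1 → 0o12551 (octal)
0o12551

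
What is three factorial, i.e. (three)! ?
Convert three (English words) → 3 (decimal)
Compute 3! = 6
6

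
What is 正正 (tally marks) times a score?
Convert 正正 (tally marks) → 5 + 5 = 10 (decimal)
Convert a score (colloquial) → 20 (decimal)
Compute 10 × 20 = 200
200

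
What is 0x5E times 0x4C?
Convert 0x5E (hexadecimal) → 5×16 + 14 = 94 (decimal)
Convert 0x4C (hexadecimal) → 4×16 + 12 = 76 (decimal)
Compute 94 × 76 = 7144
7144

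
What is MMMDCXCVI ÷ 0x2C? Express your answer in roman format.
Convert MMMDCXCVI (Roman numeral) → 1000 + 1000 + 1000 + 500 + 100 + 90 + 5 + 1 = 3696 (decimal)
Convert 0x2C (hexadecimal) → 2×16 + 12 = 44 (decimal)
Compute 3696 ÷ 44 = 84
Convert 84 (decimal) → 84 = 50 + 10 + 10 + 10 + 4 → LXXXIV (Roman numeral)
LXXXIV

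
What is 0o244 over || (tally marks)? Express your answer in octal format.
Convert 0o244 (octal) → 2×64 + 4×8 + 4 = 164 (decimal)
Convert || (tally marks) → 2 (decimal)
Compute 164 ÷ 2 = 82
Convert 82 (decimal) → 82 = 1×64 + 2×8 + 2 → 0o122 (octal)
0o122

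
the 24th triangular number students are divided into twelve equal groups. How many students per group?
Convert the 24th triangular number (triangular index) → 24×25/2 = 300 (decimal)
Convert twelve (English words) → 12 (decimal)
Compute 300 ÷ 12 = 25
25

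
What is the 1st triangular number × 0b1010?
Convert the 1st triangular number (triangular index) → 1×2/2 = 1 (decimal)
Convert 0b1010 (binary) → 8 + 2 = 10 (decimal)
Compute 1 × 10 = 10
10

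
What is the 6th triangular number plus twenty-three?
The 6th triangular number = 6×7/2 = 21
Convert twenty-three (English words) → 23 (decimal)
Compute 21 + 23 = 44
44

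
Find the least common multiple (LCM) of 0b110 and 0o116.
Convert 0b110 (binary) → 4 + 2 = 6 (decimal)
Convert 0o116 (octal) → 1×64 + 1×8 + 6 = 78 (decimal)
Compute lcm(6, 78) = 78
78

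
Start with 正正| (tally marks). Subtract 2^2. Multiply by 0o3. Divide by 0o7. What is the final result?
Convert 正正| (tally marks) → 5 + 5 + 1 = 11 (decimal)
Start: 11
Convert 2^2 (power) → 4 (decimal)
11 - 4 = 7
Convert 0o3 (octal) → 3 (decimal)
7 × 3 = 21
Convert 0o7 (octal) → 7 (decimal)
21 ÷ 7 = 3
3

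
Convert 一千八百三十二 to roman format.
Convert 一千八百三十二 (Chinese numeral) → 1×1000 + 8×100 + 3×10 + 2 = 1832 (decimal)
Convert 1832 (decimal) → 1832 = 1000 + 500 + 100 + 100 + 100 + 10 + 10 + 10 + 1 + 1 → MDCCCXXXII (Roman numeral)
MDCCCXXXII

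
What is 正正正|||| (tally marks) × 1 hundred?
Convert 正正正|||| (tally marks) → 5 + 5 + 5 + 4 = 19 (decimal)
Convert 1 hundred (place-value notation) → 1×100 = 100 (decimal)
Compute 19 × 100 = 1900
1900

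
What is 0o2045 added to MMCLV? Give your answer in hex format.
Convert 0o2045 (octal) → 2×512 + 4×8 + 5 = 1061 (decimal)
Convert MMCLV (Roman numeral) → 1000 + 1000 + 100 + 50 + 5 = 2155 (decimal)
Compute 1061 + 2155 = 3216
Convert 3216 (decimal) → 3216 = 12×256 + 9×16 → 0xC90 (hexadecimal)
0xC90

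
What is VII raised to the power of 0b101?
Convert VII (Roman numeral) → 5 + 1 + 1 = 7 (decimal)
Convert 0b101 (binary) → 4 + 1 = 5 (decimal)
Compute 7 ^ 5 = 16807
16807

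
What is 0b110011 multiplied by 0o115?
Convert 0b110011 (binary) → 32 + 16 + 2 + 1 = 51 (decimal)
Convert 0o115 (octal) → 1×64 + 1×8 + 5 = 77 (decimal)
Compute 51 × 77 = 3927
3927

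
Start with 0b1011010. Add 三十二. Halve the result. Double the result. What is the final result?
Convert 0b1011010 (binary) → 64 + 16 + 8 + 2 = 90 (decimal)
Start: 90
Convert 三十二 (Chinese numeral) → 3×10 + 2 = 32 (decimal)
90 + 32 = 122
122 ÷ 2 = 61
61 × 2 = 122
122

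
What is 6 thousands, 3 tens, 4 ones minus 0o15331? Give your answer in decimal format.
Convert 6 thousands, 3 tens, 4 ones (place-value notation) → 6×1000 + 3×10 + 4 = 6034 (decimal)
Convert 0o15331 (octal) → 1×4096 + 5×512 + 3×64 + 3×8 + 1 = 6873 (decimal)
Compute 6034 - 6873 = -839
-839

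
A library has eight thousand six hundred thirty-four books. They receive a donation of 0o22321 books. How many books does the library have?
Convert eight thousand six hundred thirty-four (English words) → 8×1000 + 6×100 + 34 = 8634 (decimal)
Convert 0o22321 (octal) → 2×4096 + 2×512 + 3×64 + 2×8 + 1 = 9425 (decimal)
Compute 8634 + 9425 = 18059
18059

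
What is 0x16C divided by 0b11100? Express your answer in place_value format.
Convert 0x16C (hexadecimal) → 1×256 + 6×16 + 12 = 364 (decimal)
Convert 0b11100 (binary) → 16 + 8 + 4 = 28 (decimal)
Compute 364 ÷ 28 = 13
Convert 13 (decimal) → 13 = 1×10 + 3 → 1 ten, 3 ones (place-value notation)
1 ten, 3 ones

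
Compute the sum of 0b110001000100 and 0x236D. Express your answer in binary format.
Convert 0b110001000100 (binary) → 2048 + 1024 + 64 + 4 = 3140 (decimal)
Convert 0x236D (hexadecimal) → 2×4096 + 3×256 + 6×16 + 13 = 9069 (decimal)
Compute 3140 + 9069 = 12209
Convert 12209 (decimal) → 12209 = 8192 + 2048 + 1024 + 512 + 256 + 128 + 32 + 16 + 1 → 0b10111110110001 (binary)
0b10111110110001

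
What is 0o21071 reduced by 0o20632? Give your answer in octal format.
Convert 0o21071 (octal) → 2×4096 + 1×512 + 7×8 + 1 = 8761 (decimal)
Convert 0o20632 (octal) → 2×4096 + 6×64 + 3×8 + 2 = 8602 (decimal)
Compute 8761 - 8602 = 159
Convert 159 (decimal) → 159 = 2×64 + 3×8 + 7 → 0o237 (octal)
0o237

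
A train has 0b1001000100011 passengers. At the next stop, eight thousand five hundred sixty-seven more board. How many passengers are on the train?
Convert 0b1001000100011 (binary) → 4096 + 512 + 32 + 2 + 1 = 4643 (decimal)
Convert eight thousand five hundred sixty-seven (English words) → 8×1000 + 5×100 + 67 = 8567 (decimal)
Compute 4643 + 8567 = 13210
13210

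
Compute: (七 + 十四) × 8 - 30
Convert 七 (Chinese numeral) → 7 (decimal)
Convert 十四 (Chinese numeral) → 1×10 + 4 = 14 (decimal)
Expression in decimal: (7 + 14) × 8 - 30
Parentheses first: 7 + 14 = 21
Multiply: 21 × 8 = 168
Subtract: 168 - 30 = 138
138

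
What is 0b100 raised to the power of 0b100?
Convert 0b100 (binary) → 4 (decimal)
Convert 0b100 (binary) → 4 (decimal)
Compute 4 ^ 4 = 256
256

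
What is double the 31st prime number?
The 31st prime number = 127
Compute 127 × 2 = 254
254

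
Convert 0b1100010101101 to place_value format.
Convert 0b1100010101101 (binary) → 4096 + 2048 + 128 + 32 + 8 + 4 + 1 = 6317 (decimal)
Convert 6317 (decimal) → 6317 = 6×1000 + 3×100 + 1×10 + 7 → 6 thousands, 3 hundreds, 1 ten, 7 ones (place-value notation)
6 thousands, 3 hundreds, 1 ten, 7 ones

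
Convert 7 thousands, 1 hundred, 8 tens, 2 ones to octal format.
Convert 7 thousands, 1 hundred, 8 tens, 2 ones (place-value notation) → 7×1000 + 1×100 + 8×10 + 2 = 7182 (decimal)
Convert 7182 (decimal) → 7182 = 1×4096 + 6×512 + 1×8 + 6 → 0o16016 (octal)
0o16016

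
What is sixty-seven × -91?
Convert sixty-seven (English words) → 67 (decimal)
Compute 67 × -91 = -6097
-6097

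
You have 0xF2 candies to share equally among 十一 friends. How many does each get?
Convert 0xF2 (hexadecimal) → 15×16 + 2 = 242 (decimal)
Convert 十一 (Chinese numeral) → 1×10 + 1 = 11 (decimal)
Compute 242 ÷ 11 = 22
22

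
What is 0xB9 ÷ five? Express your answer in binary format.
Convert 0xB9 (hexadecimal) → 11×16 + 9 = 185 (decimal)
Convert five (English words) → 5 (decimal)
Compute 185 ÷ 5 = 37
Convert 37 (decimal) → 37 = 32 + 4 + 1 → 0b100101 (binary)
0b100101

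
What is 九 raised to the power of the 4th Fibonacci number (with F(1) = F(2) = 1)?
Convert 九 (Chinese numeral) → 9 (decimal)
Convert the 4th Fibonacci number (with F(1) = F(2) = 1) (Fibonacci index) → 1, 1, 2, 3 → 3 (decimal)
Compute 9 ^ 3 = 729
729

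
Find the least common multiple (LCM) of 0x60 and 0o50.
Convert 0x60 (hexadecimal) → 6×16 = 96 (decimal)
Convert 0o50 (octal) → 5×8 = 40 (decimal)
Compute lcm(96, 40) = 480
480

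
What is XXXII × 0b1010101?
Convert XXXII (Roman numeral) → 10 + 10 + 10 + 1 + 1 = 32 (decimal)
Convert 0b1010101 (binary) → 64 + 16 + 4 + 1 = 85 (decimal)
Compute 32 × 85 = 2720
2720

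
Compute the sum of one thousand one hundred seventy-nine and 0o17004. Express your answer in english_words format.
Convert one thousand one hundred seventy-nine (English words) → 1×1000 + 1×100 + 79 = 1179 (decimal)
Convert 0o17004 (octal) → 1×4096 + 7×512 + 4 = 7684 (decimal)
Compute 1179 + 7684 = 8863
Convert 8863 (decimal) → 8863 = 8×1000 + 8×100 + 63 → eight thousand eight hundred sixty-three (English words)
eight thousand eight hundred sixty-three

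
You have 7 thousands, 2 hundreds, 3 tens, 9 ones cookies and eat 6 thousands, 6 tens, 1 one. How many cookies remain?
Convert 7 thousands, 2 hundreds, 3 tens, 9 ones (place-value notation) → 7×1000 + 2×100 + 3×10 + 9 = 7239 (decimal)
Convert 6 thousands, 6 tens, 1 one (place-value notation) → 6×1000 + 6×10 + 1 = 6061 (decimal)
Compute 7239 - 6061 = 1178
1178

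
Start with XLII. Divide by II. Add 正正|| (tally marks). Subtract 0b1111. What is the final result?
Convert XLII (Roman numeral) → 40 + 1 + 1 = 42 (decimal)
Start: 42
Convert II (Roman numeral) → 1 + 1 = 2 (decimal)
42 ÷ 2 = 21
Convert 正正|| (tally marks) → 5 + 5 + 2 = 12 (decimal)
21 + 12 = 33
Convert 0b1111 (binary) → 8 + 4 + 2 + 1 = 15 (decimal)
33 - 15 = 18
18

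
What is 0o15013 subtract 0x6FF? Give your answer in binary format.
Convert 0o15013 (octal) → 1×4096 + 5×512 + 1×8 + 3 = 6667 (decimal)
Convert 0x6FF (hexadecimal) → 6×256 + 15×16 + 15 = 1791 (decimal)
Compute 6667 - 1791 = 4876
Convert 4876 (decimal) → 4876 = 4096 + 512 + 256 + 8 + 4 → 0b1001100001100 (binary)
0b1001100001100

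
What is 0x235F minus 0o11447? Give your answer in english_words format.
Convert 0x235F (hexadecimal) → 2×4096 + 3×256 + 5×16 + 15 = 9055 (decimal)
Convert 0o11447 (octal) → 1×4096 + 1×512 + 4×64 + 4×8 + 7 = 4903 (decimal)
Compute 9055 - 4903 = 4152
Convert 4152 (decimal) → 4152 = 4×1000 + 1×100 + 52 → four thousand one hundred fifty-two (English words)
four thousand one hundred fifty-two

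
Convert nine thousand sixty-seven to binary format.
Convert nine thousand sixty-seven (English words) → 9×1000 + 67 = 9067 (decimal)
Convert 9067 (decimal) → 9067 = 8192 + 512 + 256 + 64 + 32 + 8 + 2 + 1 → 0b10001101101011 (binary)
0b10001101101011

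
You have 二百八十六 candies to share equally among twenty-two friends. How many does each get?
Convert 二百八十六 (Chinese numeral) → 2×100 + 8×10 + 6 = 286 (decimal)
Convert twenty-two (English words) → 22 (decimal)
Compute 286 ÷ 22 = 13
13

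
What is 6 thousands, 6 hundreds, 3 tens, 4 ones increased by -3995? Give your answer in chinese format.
Convert 6 thousands, 6 hundreds, 3 tens, 4 ones (place-value notation) → 6×1000 + 6×100 + 3×10 + 4 = 6634 (decimal)
Compute 6634 + -3995 = 2639
Convert 2639 (decimal) → 2639 = 2×1000 + 6×100 + 3×10 + 9 → 二千六百三十九 (Chinese numeral)
二千六百三十九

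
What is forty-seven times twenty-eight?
Convert forty-seven (English words) → 47 (decimal)
Convert twenty-eight (English words) → 28 (decimal)
Compute 47 × 28 = 1316
1316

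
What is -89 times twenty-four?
Convert twenty-four (English words) → 24 (decimal)
Compute -89 × 24 = -2136
-2136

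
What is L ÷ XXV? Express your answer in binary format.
Convert L (Roman numeral) → 50 (decimal)
Convert XXV (Roman numeral) → 10 + 10 + 5 = 25 (decimal)
Compute 50 ÷ 25 = 2
Convert 2 (decimal) → 0b10 (binary)
0b10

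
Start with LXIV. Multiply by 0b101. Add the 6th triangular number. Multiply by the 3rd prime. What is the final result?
Convert LXIV (Roman numeral) → 50 + 10 + 4 = 64 (decimal)
Start: 64
Convert 0b101 (binary) → 4 + 1 = 5 (decimal)
64 × 5 = 320
Convert the 6th triangular number (triangular index) → 6×7/2 = 21 (decimal)
320 + 21 = 341
Convert the 3rd prime (prime index) → 5 (decimal)
341 × 5 = 1705
1705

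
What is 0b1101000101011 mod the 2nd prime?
Convert 0b1101000101011 (binary) → 4096 + 2048 + 512 + 32 + 8 + 2 + 1 = 6699 (decimal)
Convert the 2nd prime (prime index) → 3 (decimal)
Compute 6699 mod 3 = 0
0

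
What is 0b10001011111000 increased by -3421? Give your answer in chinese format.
Convert 0b10001011111000 (binary) → 8192 + 512 + 128 + 64 + 32 + 16 + 8 = 8952 (decimal)
Compute 8952 + -3421 = 5531
Convert 5531 (decimal) → 5531 = 5×1000 + 5×100 + 3×10 + 1 → 五千五百三十一 (Chinese numeral)
五千五百三十一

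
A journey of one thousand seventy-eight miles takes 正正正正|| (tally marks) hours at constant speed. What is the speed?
Convert one thousand seventy-eight (English words) → 1×1000 + 78 = 1078 (decimal)
Convert 正正正正|| (tally marks) → 5 + 5 + 5 + 5 + 2 = 22 (decimal)
Compute 1078 ÷ 22 = 49
49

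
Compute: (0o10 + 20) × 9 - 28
Convert 0o10 (octal) → 1×8 = 8 (decimal)
Expression in decimal: (8 + 20) × 9 - 28
Parentheses first: 8 + 20 = 28
Multiply: 28 × 9 = 252
Subtract: 252 - 28 = 224
224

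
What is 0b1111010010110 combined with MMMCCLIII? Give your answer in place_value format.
Convert 0b1111010010110 (binary) → 4096 + 2048 + 1024 + 512 + 128 + 16 + 4 + 2 = 7830 (decimal)
Convert MMMCCLIII (Roman numeral) → 1000 + 1000 + 1000 + 100 + 100 + 50 + 1 + 1 + 1 = 3253 (decimal)
Compute 7830 + 3253 = 11083
Convert 11083 (decimal) → 11083 = 11×1000 + 8×10 + 3 → 11 thousands, 8 tens, 3 ones (place-value notation)
11 thousands, 8 tens, 3 ones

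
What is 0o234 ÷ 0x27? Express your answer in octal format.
Convert 0o234 (octal) → 2×64 + 3×8 + 4 = 156 (decimal)
Convert 0x27 (hexadecimal) → 2×16 + 7 = 39 (decimal)
Compute 156 ÷ 39 = 4
Convert 4 (decimal) → 0o4 (octal)
0o4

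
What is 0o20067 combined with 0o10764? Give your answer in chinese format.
Convert 0o20067 (octal) → 2×4096 + 6×8 + 7 = 8247 (decimal)
Convert 0o10764 (octal) → 1×4096 + 7×64 + 6×8 + 4 = 4596 (decimal)
Compute 8247 + 4596 = 12843
Convert 12843 (decimal) → 12843 = 1×10000 + 2×1000 + 8×100 + 4×10 + 3 → 一万二千八百四十三 (Chinese numeral)
一万二千八百四十三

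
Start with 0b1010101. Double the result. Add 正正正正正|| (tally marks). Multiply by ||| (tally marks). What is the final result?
Convert 0b1010101 (binary) → 64 + 16 + 4 + 1 = 85 (decimal)
Start: 85
85 × 2 = 170
Convert 正正正正正|| (tally marks) → 5 + 5 + 5 + 5 + 5 + 2 = 27 (decimal)
170 + 27 = 197
Convert ||| (tally marks) → 3 (decimal)
197 × 3 = 591
591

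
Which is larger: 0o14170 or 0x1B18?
Convert 0o14170 (octal) → 1×4096 + 4×512 + 1×64 + 7×8 = 6264 (decimal)
Convert 0x1B18 (hexadecimal) → 1×4096 + 11×256 + 1×16 + 8 = 6936 (decimal)
Compare 6264 vs 6936: larger = 6936
6936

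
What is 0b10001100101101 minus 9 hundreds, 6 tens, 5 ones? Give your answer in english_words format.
Convert 0b10001100101101 (binary) → 8192 + 512 + 256 + 32 + 8 + 4 + 1 = 9005 (decimal)
Convert 9 hundreds, 6 tens, 5 ones (place-value notation) → 9×100 + 6×10 + 5 = 965 (decimal)
Compute 9005 - 965 = 8040
Convert 8040 (decimal) → 8040 = 8×1000 + 40 → eight thousand forty (English words)
eight thousand forty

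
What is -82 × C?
Convert C (Roman numeral) → 100 (decimal)
Compute -82 × 100 = -8200
-8200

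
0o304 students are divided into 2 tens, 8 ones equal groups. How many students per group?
Convert 0o304 (octal) → 3×64 + 4 = 196 (decimal)
Convert 2 tens, 8 ones (place-value notation) → 2×10 + 8 = 28 (decimal)
Compute 196 ÷ 28 = 7
7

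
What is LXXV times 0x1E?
Convert LXXV (Roman numeral) → 50 + 10 + 10 + 5 = 75 (decimal)
Convert 0x1E (hexadecimal) → 1×16 + 14 = 30 (decimal)
Compute 75 × 30 = 2250
2250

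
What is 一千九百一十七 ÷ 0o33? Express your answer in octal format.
Convert 一千九百一十七 (Chinese numeral) → 1×1000 + 9×100 + 1×10 + 7 = 1917 (decimal)
Convert 0o33 (octal) → 3×8 + 3 = 27 (decimal)
Compute 1917 ÷ 27 = 71
Convert 71 (decimal) → 71 = 1×64 + 7 → 0o107 (octal)
0o107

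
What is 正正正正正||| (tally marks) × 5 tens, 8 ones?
Convert 正正正正正||| (tally marks) → 5 + 5 + 5 + 5 + 5 + 3 = 28 (decimal)
Convert 5 tens, 8 ones (place-value notation) → 5×10 + 8 = 58 (decimal)
Compute 28 × 58 = 1624
1624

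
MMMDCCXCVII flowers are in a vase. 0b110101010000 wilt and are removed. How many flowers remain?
Convert MMMDCCXCVII (Roman numeral) → 1000 + 1000 + 1000 + 500 + 100 + 100 + 90 + 5 + 1 + 1 = 3797 (decimal)
Convert 0b110101010000 (binary) → 2048 + 1024 + 256 + 64 + 16 = 3408 (decimal)
Compute 3797 - 3408 = 389
389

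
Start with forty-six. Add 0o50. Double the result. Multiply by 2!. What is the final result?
Convert forty-six (English words) → 46 (decimal)
Start: 46
Convert 0o50 (octal) → 5×8 = 40 (decimal)
46 + 40 = 86
86 × 2 = 172
Convert 2! (factorial) → 2 (decimal)
172 × 2 = 344
344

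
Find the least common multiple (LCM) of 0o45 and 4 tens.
Convert 0o45 (octal) → 4×8 + 5 = 37 (decimal)
Convert 4 tens (place-value notation) → 4×10 = 40 (decimal)
Compute lcm(37, 40) = 1480
1480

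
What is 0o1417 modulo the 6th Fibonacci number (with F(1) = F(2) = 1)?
Convert 0o1417 (octal) → 1×512 + 4×64 + 1×8 + 7 = 783 (decimal)
Convert the 6th Fibonacci number (with F(1) = F(2) = 1) (Fibonacci index) → 1, 1, 2, 3, 5, 8 → 8 (decimal)
Compute 783 mod 8 = 7
7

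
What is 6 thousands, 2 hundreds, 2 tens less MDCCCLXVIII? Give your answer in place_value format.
Convert 6 thousands, 2 hundreds, 2 tens (place-value notation) → 6×1000 + 2×100 + 2×10 = 6220 (decimal)
Convert MDCCCLXVIII (Roman numeral) → 1000 + 500 + 100 + 100 + 100 + 50 + 10 + 5 + 1 + 1 + 1 = 1868 (decimal)
Compute 6220 - 1868 = 4352
Convert 4352 (decimal) → 4352 = 4×1000 + 3×100 + 5×10 + 2 → 4 thousands, 3 hundreds, 5 tens, 2 ones (place-value notation)
4 thousands, 3 hundreds, 5 tens, 2 ones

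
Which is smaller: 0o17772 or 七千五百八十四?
Convert 0o17772 (octal) → 1×4096 + 7×512 + 7×64 + 7×8 + 2 = 8186 (decimal)
Convert 七千五百八十四 (Chinese numeral) → 7×1000 + 5×100 + 8×10 + 4 = 7584 (decimal)
Compare 8186 vs 7584: smaller = 7584
7584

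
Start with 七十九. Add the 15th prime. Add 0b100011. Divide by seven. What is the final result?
Convert 七十九 (Chinese numeral) → 7×10 + 9 = 79 (decimal)
Start: 79
Convert the 15th prime (prime index) → 47 (decimal)
79 + 47 = 126
Convert 0b100011 (binary) → 32 + 2 + 1 = 35 (decimal)
126 + 35 = 161
Convert seven (English words) → 7 (decimal)
161 ÷ 7 = 23
23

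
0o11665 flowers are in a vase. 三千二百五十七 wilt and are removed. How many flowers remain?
Convert 0o11665 (octal) → 1×4096 + 1×512 + 6×64 + 6×8 + 5 = 5045 (decimal)
Convert 三千二百五十七 (Chinese numeral) → 3×1000 + 2×100 + 5×10 + 7 = 3257 (decimal)
Compute 5045 - 3257 = 1788
1788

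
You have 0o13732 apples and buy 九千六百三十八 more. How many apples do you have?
Convert 0o13732 (octal) → 1×4096 + 3×512 + 7×64 + 3×8 + 2 = 6106 (decimal)
Convert 九千六百三十八 (Chinese numeral) → 9×1000 + 6×100 + 3×10 + 8 = 9638 (decimal)
Compute 6106 + 9638 = 15744
15744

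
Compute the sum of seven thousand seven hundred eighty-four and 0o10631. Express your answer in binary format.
Convert seven thousand seven hundred eighty-four (English words) → 7×1000 + 7×100 + 84 = 7784 (decimal)
Convert 0o10631 (octal) → 1×4096 + 6×64 + 3×8 + 1 = 4505 (decimal)
Compute 7784 + 4505 = 12289
Convert 12289 (decimal) → 12289 = 8192 + 4096 + 1 → 0b11000000000001 (binary)
0b11000000000001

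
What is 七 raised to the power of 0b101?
Convert 七 (Chinese numeral) → 7 (decimal)
Convert 0b101 (binary) → 4 + 1 = 5 (decimal)
Compute 7 ^ 5 = 16807
16807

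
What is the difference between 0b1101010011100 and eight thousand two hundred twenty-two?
Convert 0b1101010011100 (binary) → 4096 + 2048 + 512 + 128 + 16 + 8 + 4 = 6812 (decimal)
Convert eight thousand two hundred twenty-two (English words) → 8×1000 + 2×100 + 22 = 8222 (decimal)
Difference: |6812 - 8222| = 1410
1410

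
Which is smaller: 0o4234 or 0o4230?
Convert 0o4234 (octal) → 4×512 + 2×64 + 3×8 + 4 = 2204 (decimal)
Convert 0o4230 (octal) → 4×512 + 2×64 + 3×8 = 2200 (decimal)
Compare 2204 vs 2200: smaller = 2200
2200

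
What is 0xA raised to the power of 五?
Convert 0xA (hexadecimal) → 10 (decimal)
Convert 五 (Chinese numeral) → 5 (decimal)
Compute 10 ^ 5 = 100000
100000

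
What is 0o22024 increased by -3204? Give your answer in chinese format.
Convert 0o22024 (octal) → 2×4096 + 2×512 + 2×8 + 4 = 9236 (decimal)
Compute 9236 + -3204 = 6032
Convert 6032 (decimal) → 6032 = 6×1000 + 3×10 + 2 → 六千零三十二 (Chinese numeral)
六千零三十二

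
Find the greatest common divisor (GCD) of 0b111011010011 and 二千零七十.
Convert 0b111011010011 (binary) → 2048 + 1024 + 512 + 128 + 64 + 16 + 2 + 1 = 3795 (decimal)
Convert 二千零七十 (Chinese numeral) → 2×1000 + 7×10 = 2070 (decimal)
Compute gcd(3795, 2070) = 345
345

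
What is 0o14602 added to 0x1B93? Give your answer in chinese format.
Convert 0o14602 (octal) → 1×4096 + 4×512 + 6×64 + 2 = 6530 (decimal)
Convert 0x1B93 (hexadecimal) → 1×4096 + 11×256 + 9×16 + 3 = 7059 (decimal)
Compute 6530 + 7059 = 13589
Convert 13589 (decimal) → 13589 = 1×10000 + 3×1000 + 5×100 + 8×10 + 9 → 一万三千五百八十九 (Chinese numeral)
一万三千五百八十九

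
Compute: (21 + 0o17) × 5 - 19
Convert 0o17 (octal) → 1×8 + 7 = 15 (decimal)
Expression in decimal: (21 + 15) × 5 - 19
Parentheses first: 21 + 15 = 36
Multiply: 36 × 5 = 180
Subtract: 180 - 19 = 161
161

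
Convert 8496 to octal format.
Convert 8496 (decimal) → 8496 = 2×4096 + 4×64 + 6×8 → 0o20460 (octal)
0o20460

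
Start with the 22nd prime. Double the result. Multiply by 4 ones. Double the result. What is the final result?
Convert the 22nd prime (prime index) → 79 (decimal)
Start: 79
79 × 2 = 158
Convert 4 ones (place-value notation) → 4 (decimal)
158 × 4 = 632
632 × 2 = 1264
1264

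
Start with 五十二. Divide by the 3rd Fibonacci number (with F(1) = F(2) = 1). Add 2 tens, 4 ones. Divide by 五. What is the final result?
Convert 五十二 (Chinese numeral) → 5×10 + 2 = 52 (decimal)
Start: 52
Convert the 3rd Fibonacci number (with F(1) = F(2) = 1) (Fibonacci index) → 1, 1, 2 → 2 (decimal)
52 ÷ 2 = 26
Convert 2 tens, 4 ones (place-value notation) → 2×10 + 4 = 24 (decimal)
26 + 24 = 50
Convert 五 (Chinese numeral) → 5 (decimal)
50 ÷ 5 = 10
10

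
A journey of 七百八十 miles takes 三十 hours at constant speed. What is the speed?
Convert 七百八十 (Chinese numeral) → 7×100 + 8×10 = 780 (decimal)
Convert 三十 (Chinese numeral) → 3×10 = 30 (decimal)
Compute 780 ÷ 30 = 26
26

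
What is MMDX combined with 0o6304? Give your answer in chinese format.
Convert MMDX (Roman numeral) → 1000 + 1000 + 500 + 10 = 2510 (decimal)
Convert 0o6304 (octal) → 6×512 + 3×64 + 4 = 3268 (decimal)
Compute 2510 + 3268 = 5778
Convert 5778 (decimal) → 5778 = 5×1000 + 7×100 + 7×10 + 8 → 五千七百七十八 (Chinese numeral)
五千七百七十八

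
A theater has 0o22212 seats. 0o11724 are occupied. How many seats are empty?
Convert 0o22212 (octal) → 2×4096 + 2×512 + 2×64 + 1×8 + 2 = 9354 (decimal)
Convert 0o11724 (octal) → 1×4096 + 1×512 + 7×64 + 2×8 + 4 = 5076 (decimal)
Compute 9354 - 5076 = 4278
4278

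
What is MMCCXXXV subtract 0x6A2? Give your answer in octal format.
Convert MMCCXXXV (Roman numeral) → 1000 + 1000 + 100 + 100 + 10 + 10 + 10 + 5 = 2235 (decimal)
Convert 0x6A2 (hexadecimal) → 6×256 + 10×16 + 2 = 1698 (decimal)
Compute 2235 - 1698 = 537
Convert 537 (decimal) → 537 = 1×512 + 3×8 + 1 → 0o1031 (octal)
0o1031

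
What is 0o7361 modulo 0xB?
Convert 0o7361 (octal) → 7×512 + 3×64 + 6×8 + 1 = 3825 (decimal)
Convert 0xB (hexadecimal) → 11 (decimal)
Compute 3825 mod 11 = 8
8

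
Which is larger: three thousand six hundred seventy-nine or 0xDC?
Convert three thousand six hundred seventy-nine (English words) → 3×1000 + 6×100 + 79 = 3679 (decimal)
Convert 0xDC (hexadecimal) → 13×16 + 12 = 220 (decimal)
Compare 3679 vs 220: larger = 3679
3679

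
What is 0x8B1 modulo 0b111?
Convert 0x8B1 (hexadecimal) → 8×256 + 11×16 + 1 = 2225 (decimal)
Convert 0b111 (binary) → 4 + 2 + 1 = 7 (decimal)
Compute 2225 mod 7 = 6
6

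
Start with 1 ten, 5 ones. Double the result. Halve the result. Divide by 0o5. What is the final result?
Convert 1 ten, 5 ones (place-value notation) → 1×10 + 5 = 15 (decimal)
Start: 15
15 × 2 = 30
30 ÷ 2 = 15
Convert 0o5 (octal) → 5 (decimal)
15 ÷ 5 = 3
3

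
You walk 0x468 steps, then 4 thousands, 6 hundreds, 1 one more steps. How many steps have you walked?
Convert 0x468 (hexadecimal) → 4×256 + 6×16 + 8 = 1128 (decimal)
Convert 4 thousands, 6 hundreds, 1 one (place-value notation) → 4×1000 + 6×100 + 1 = 4601 (decimal)
Compute 1128 + 4601 = 5729
5729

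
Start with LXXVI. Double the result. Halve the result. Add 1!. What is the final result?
Convert LXXVI (Roman numeral) → 50 + 10 + 10 + 5 + 1 = 76 (decimal)
Start: 76
76 × 2 = 152
152 ÷ 2 = 76
Convert 1! (factorial) → 1 (decimal)
76 + 1 = 77
77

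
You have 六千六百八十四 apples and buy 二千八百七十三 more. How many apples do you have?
Convert 六千六百八十四 (Chinese numeral) → 6×1000 + 6×100 + 8×10 + 4 = 6684 (decimal)
Convert 二千八百七十三 (Chinese numeral) → 2×1000 + 8×100 + 7×10 + 3 = 2873 (decimal)
Compute 6684 + 2873 = 9557
9557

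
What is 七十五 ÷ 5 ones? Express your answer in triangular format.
Convert 七十五 (Chinese numeral) → 7×10 + 5 = 75 (decimal)
Convert 5 ones (place-value notation) → 5 (decimal)
Compute 75 ÷ 5 = 15
Convert 15 (decimal) → 15 = 5×6/2 → the 5th triangular number (triangular index)
the 5th triangular number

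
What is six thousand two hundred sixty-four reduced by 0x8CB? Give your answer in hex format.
Convert six thousand two hundred sixty-four (English words) → 6×1000 + 2×100 + 64 = 6264 (decimal)
Convert 0x8CB (hexadecimal) → 8×256 + 12×16 + 11 = 2251 (decimal)
Compute 6264 - 2251 = 4013
Convert 4013 (decimal) → 4013 = 15×256 + 10×16 + 13 → 0xFAD (hexadecimal)
0xFAD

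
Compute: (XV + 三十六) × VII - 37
Convert XV (Roman numeral) → 10 + 5 = 15 (decimal)
Convert 三十六 (Chinese numeral) → 3×10 + 6 = 36 (decimal)
Convert VII (Roman numeral) → 5 + 1 + 1 = 7 (decimal)
Expression in decimal: (15 + 36) × 7 - 37
Parentheses first: 15 + 36 = 51
Multiply: 51 × 7 = 357
Subtract: 357 - 37 = 320
320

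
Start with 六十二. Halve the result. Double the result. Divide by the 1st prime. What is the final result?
Convert 六十二 (Chinese numeral) → 6×10 + 2 = 62 (decimal)
Start: 62
62 ÷ 2 = 31
31 × 2 = 62
Convert the 1st prime (prime index) → 2 (decimal)
62 ÷ 2 = 31
31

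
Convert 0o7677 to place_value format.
Convert 0o7677 (octal) → 7×512 + 6×64 + 7×8 + 7 = 4031 (decimal)
Convert 4031 (decimal) → 4031 = 4×1000 + 3×10 + 1 → 4 thousands, 3 tens, 1 one (place-value notation)
4 thousands, 3 tens, 1 one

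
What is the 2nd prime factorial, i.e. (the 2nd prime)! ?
Convert the 2nd prime (prime index) → 3 (decimal)
Compute 3! = 6
6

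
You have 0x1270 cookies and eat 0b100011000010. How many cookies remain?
Convert 0x1270 (hexadecimal) → 1×4096 + 2×256 + 7×16 = 4720 (decimal)
Convert 0b100011000010 (binary) → 2048 + 128 + 64 + 2 = 2242 (decimal)
Compute 4720 - 2242 = 2478
2478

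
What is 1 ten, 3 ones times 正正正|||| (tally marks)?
Convert 1 ten, 3 ones (place-value notation) → 1×10 + 3 = 13 (decimal)
Convert 正正正|||| (tally marks) → 5 + 5 + 5 + 4 = 19 (decimal)
Compute 13 × 19 = 247
247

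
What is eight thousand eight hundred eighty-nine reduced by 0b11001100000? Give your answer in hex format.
Convert eight thousand eight hundred eighty-nine (English words) → 8×1000 + 8×100 + 89 = 8889 (decimal)
Convert 0b11001100000 (binary) → 1024 + 512 + 64 + 32 = 1632 (decimal)
Compute 8889 - 1632 = 7257
Convert 7257 (decimal) → 7257 = 1×4096 + 12×256 + 5×16 + 9 → 0x1C59 (hexadecimal)
0x1C59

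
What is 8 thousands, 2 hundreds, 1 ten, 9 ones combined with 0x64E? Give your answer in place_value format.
Convert 8 thousands, 2 hundreds, 1 ten, 9 ones (place-value notation) → 8×1000 + 2×100 + 1×10 + 9 = 8219 (decimal)
Convert 0x64E (hexadecimal) → 6×256 + 4×16 + 14 = 1614 (decimal)
Compute 8219 + 1614 = 9833
Convert 9833 (decimal) → 9833 = 9×1000 + 8×100 + 3×10 + 3 → 9 thousands, 8 hundreds, 3 tens, 3 ones (place-value notation)
9 thousands, 8 hundreds, 3 tens, 3 ones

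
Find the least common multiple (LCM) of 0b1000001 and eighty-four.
Convert 0b1000001 (binary) → 64 + 1 = 65 (decimal)
Convert eighty-four (English words) → 84 (decimal)
Compute lcm(65, 84) = 5460
5460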